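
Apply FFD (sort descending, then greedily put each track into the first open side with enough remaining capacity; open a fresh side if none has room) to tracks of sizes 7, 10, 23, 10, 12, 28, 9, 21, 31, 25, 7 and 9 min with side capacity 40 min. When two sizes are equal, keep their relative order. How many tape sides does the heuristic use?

5

Sorted descending: 31, 28, 25, 23, 21, 12, 10, 10, 9, 9, 7, 7.
  31 → side 1 (new)  [load 31/40]
  28 → side 2 (new)  [load 28/40]
  25 → side 3 (new)  [load 25/40]
  23 → side 4 (new)  [load 23/40]
  21 → side 5 (new)  [load 21/40]
  12 → side 2  [load 40/40]
  10 → side 3  [load 35/40]
  10 → side 4  [load 33/40]
  9 → side 1  [load 40/40]
  9 → side 5  [load 30/40]
  7 → side 4  [load 40/40]
  7 → side 5  [load 37/40]
5 tape sides opened.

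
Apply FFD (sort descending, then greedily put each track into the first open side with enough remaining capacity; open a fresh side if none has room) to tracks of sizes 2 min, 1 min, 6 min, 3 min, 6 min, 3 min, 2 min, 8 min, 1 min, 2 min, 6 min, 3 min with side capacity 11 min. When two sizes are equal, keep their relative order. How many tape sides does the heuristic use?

Sorted descending: 8, 6, 6, 6, 3, 3, 3, 2, 2, 2, 1, 1.
  8 → side 1 (new)  [load 8/11]
  6 → side 2 (new)  [load 6/11]
  6 → side 3 (new)  [load 6/11]
  6 → side 4 (new)  [load 6/11]
  3 → side 1  [load 11/11]
  3 → side 2  [load 9/11]
  3 → side 3  [load 9/11]
  2 → side 2  [load 11/11]
  2 → side 3  [load 11/11]
  2 → side 4  [load 8/11]
  1 → side 4  [load 9/11]
  1 → side 4  [load 10/11]
4 tape sides opened.

4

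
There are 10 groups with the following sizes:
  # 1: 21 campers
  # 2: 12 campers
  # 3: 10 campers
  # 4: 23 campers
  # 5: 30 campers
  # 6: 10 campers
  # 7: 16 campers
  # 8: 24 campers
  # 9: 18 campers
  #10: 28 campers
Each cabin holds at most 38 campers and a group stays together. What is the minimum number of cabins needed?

Total = 30 + 28 + 24 + 23 + 21 + 18 + 16 + 12 + 10 + 10 = 192 campers.
Lower bound: ⌈192/38⌉ = 6 cabins.
A packing using 6 cabins:
  cabin 1: 30 = 30
  cabin 2: 28 + 10 = 38
  cabin 3: 24 + 12 = 36
  cabin 4: 23 + 10 = 33
  cabin 5: 21 + 16 = 37
  cabin 6: 18 = 18
This matches the lower bound, so 6 is optimal.

6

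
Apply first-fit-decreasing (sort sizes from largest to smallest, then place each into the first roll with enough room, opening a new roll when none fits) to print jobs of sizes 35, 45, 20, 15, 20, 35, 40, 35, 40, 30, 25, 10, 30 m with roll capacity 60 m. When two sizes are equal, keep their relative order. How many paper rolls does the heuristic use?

7

Sorted descending: 45, 40, 40, 35, 35, 35, 30, 30, 25, 20, 20, 15, 10.
  45 → roll 1 (new)  [load 45/60]
  40 → roll 2 (new)  [load 40/60]
  40 → roll 3 (new)  [load 40/60]
  35 → roll 4 (new)  [load 35/60]
  35 → roll 5 (new)  [load 35/60]
  35 → roll 6 (new)  [load 35/60]
  30 → roll 7 (new)  [load 30/60]
  30 → roll 7  [load 60/60]
  25 → roll 4  [load 60/60]
  20 → roll 2  [load 60/60]
  20 → roll 3  [load 60/60]
  15 → roll 1  [load 60/60]
  10 → roll 5  [load 45/60]
7 paper rolls opened.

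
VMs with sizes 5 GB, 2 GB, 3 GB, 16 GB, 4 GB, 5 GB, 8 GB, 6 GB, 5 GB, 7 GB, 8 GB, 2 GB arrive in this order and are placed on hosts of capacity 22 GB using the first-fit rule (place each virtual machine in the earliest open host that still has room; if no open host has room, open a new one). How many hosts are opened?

  5 → host 1 (new)  [load 5/22]
  2 → host 1  [load 7/22]
  3 → host 1  [load 10/22]
  16 → host 2 (new)  [load 16/22]
  4 → host 1  [load 14/22]
  5 → host 1  [load 19/22]
  8 → host 3 (new)  [load 8/22]
  6 → host 2  [load 22/22]
  5 → host 3  [load 13/22]
  7 → host 3  [load 20/22]
  8 → host 4 (new)  [load 8/22]
  2 → host 1  [load 21/22]
4 hosts opened.

4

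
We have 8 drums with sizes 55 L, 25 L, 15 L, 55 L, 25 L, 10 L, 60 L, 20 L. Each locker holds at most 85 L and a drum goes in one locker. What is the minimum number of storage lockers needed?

4

Total = 60 + 55 + 55 + 25 + 25 + 20 + 15 + 10 = 265 L.
Lower bound: ⌈265/85⌉ = 4 storage lockers.
A packing using 4 storage lockers:
  locker 1: 60 + 25 = 85
  locker 2: 55 + 25 = 80
  locker 3: 55 + 20 + 10 = 85
  locker 4: 15 = 15
This matches the lower bound, so 4 is optimal.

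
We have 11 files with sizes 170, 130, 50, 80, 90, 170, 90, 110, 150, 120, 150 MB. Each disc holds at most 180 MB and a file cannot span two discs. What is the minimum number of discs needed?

Total = 170 + 170 + 150 + 150 + 130 + 120 + 110 + 90 + 90 + 80 + 50 = 1310 MB.
Lower bound: ⌈1310/180⌉ = 8 discs.
A packing using 9 discs:
  disc 1: 170 = 170
  disc 2: 170 = 170
  disc 3: 150 = 150
  disc 4: 150 = 150
  disc 5: 130 + 50 = 180
  disc 6: 120 = 120
  disc 7: 110 = 110
  disc 8: 90 + 90 = 180
  disc 9: 80 = 80
No arrangement into 8 discs stays within capacity, so 9 is optimal.

9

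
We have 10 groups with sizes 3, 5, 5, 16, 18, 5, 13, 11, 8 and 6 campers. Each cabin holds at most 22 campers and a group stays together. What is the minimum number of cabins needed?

Total = 18 + 16 + 13 + 11 + 8 + 6 + 5 + 5 + 5 + 3 = 90 campers.
Lower bound: ⌈90/22⌉ = 5 cabins.
A packing using 5 cabins:
  cabin 1: 18 + 3 = 21
  cabin 2: 16 + 6 = 22
  cabin 3: 13 + 8 = 21
  cabin 4: 11 + 5 + 5 = 21
  cabin 5: 5 = 5
This matches the lower bound, so 5 is optimal.

5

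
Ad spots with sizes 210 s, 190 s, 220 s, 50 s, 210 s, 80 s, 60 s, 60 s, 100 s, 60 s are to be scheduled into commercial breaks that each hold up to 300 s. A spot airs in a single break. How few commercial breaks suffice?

5

Total = 220 + 210 + 210 + 190 + 100 + 80 + 60 + 60 + 60 + 50 = 1240 s.
Lower bound: ⌈1240/300⌉ = 5 commercial breaks.
A packing using 5 commercial breaks:
  break 1: 220 + 80 = 300
  break 2: 210 + 60 = 270
  break 3: 210 + 60 = 270
  break 4: 190 + 100 = 290
  break 5: 60 + 50 = 110
This matches the lower bound, so 5 is optimal.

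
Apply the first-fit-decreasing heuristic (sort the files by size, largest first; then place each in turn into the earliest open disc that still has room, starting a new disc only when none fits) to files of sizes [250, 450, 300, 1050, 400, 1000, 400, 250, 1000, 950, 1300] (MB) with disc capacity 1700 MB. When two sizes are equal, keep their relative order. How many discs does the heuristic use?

5

Sorted descending: 1300, 1050, 1000, 1000, 950, 450, 400, 400, 300, 250, 250.
  1300 → disc 1 (new)  [load 1300/1700]
  1050 → disc 2 (new)  [load 1050/1700]
  1000 → disc 3 (new)  [load 1000/1700]
  1000 → disc 4 (new)  [load 1000/1700]
  950 → disc 5 (new)  [load 950/1700]
  450 → disc 2  [load 1500/1700]
  400 → disc 1  [load 1700/1700]
  400 → disc 3  [load 1400/1700]
  300 → disc 3  [load 1700/1700]
  250 → disc 4  [load 1250/1700]
  250 → disc 4  [load 1500/1700]
5 discs opened.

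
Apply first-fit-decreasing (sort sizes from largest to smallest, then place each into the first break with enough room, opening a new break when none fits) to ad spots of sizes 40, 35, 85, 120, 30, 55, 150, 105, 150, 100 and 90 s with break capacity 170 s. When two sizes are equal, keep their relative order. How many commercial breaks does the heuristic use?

Sorted descending: 150, 150, 120, 105, 100, 90, 85, 55, 40, 35, 30.
  150 → break 1 (new)  [load 150/170]
  150 → break 2 (new)  [load 150/170]
  120 → break 3 (new)  [load 120/170]
  105 → break 4 (new)  [load 105/170]
  100 → break 5 (new)  [load 100/170]
  90 → break 6 (new)  [load 90/170]
  85 → break 7 (new)  [load 85/170]
  55 → break 4  [load 160/170]
  40 → break 3  [load 160/170]
  35 → break 5  [load 135/170]
  30 → break 5  [load 165/170]
7 commercial breaks opened.

7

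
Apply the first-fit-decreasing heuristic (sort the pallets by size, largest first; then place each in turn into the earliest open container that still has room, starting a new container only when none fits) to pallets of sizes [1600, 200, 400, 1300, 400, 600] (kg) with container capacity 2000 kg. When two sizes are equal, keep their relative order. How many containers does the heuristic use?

3

Sorted descending: 1600, 1300, 600, 400, 400, 200.
  1600 → container 1 (new)  [load 1600/2000]
  1300 → container 2 (new)  [load 1300/2000]
  600 → container 2  [load 1900/2000]
  400 → container 1  [load 2000/2000]
  400 → container 3 (new)  [load 400/2000]
  200 → container 3  [load 600/2000]
3 containers opened.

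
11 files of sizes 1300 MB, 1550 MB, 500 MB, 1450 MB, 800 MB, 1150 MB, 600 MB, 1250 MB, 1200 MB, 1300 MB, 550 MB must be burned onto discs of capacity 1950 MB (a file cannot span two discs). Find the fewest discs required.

Total = 1550 + 1450 + 1300 + 1300 + 1250 + 1200 + 1150 + 800 + 600 + 550 + 500 = 11650 MB.
Lower bound: ⌈11650/1950⌉ = 6 discs.
Also, 7 files each exceed 975 MB, and no two of those can share a disc, so at least 7 discs are needed.
A packing using 7 discs:
  disc 1: 1550 = 1550
  disc 2: 1450 + 500 = 1950
  disc 3: 1300 + 600 = 1900
  disc 4: 1300 + 550 = 1850
  disc 5: 1250 = 1250
  disc 6: 1200 = 1200
  disc 7: 1150 + 800 = 1950
This matches the lower bound, so 7 is optimal.

7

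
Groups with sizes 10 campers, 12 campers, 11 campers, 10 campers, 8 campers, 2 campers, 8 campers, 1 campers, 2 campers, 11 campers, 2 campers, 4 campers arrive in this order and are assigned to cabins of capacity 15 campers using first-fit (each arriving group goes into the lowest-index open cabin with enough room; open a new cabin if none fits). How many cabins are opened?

  10 → cabin 1 (new)  [load 10/15]
  12 → cabin 2 (new)  [load 12/15]
  11 → cabin 3 (new)  [load 11/15]
  10 → cabin 4 (new)  [load 10/15]
  8 → cabin 5 (new)  [load 8/15]
  2 → cabin 1  [load 12/15]
  8 → cabin 6 (new)  [load 8/15]
  1 → cabin 1  [load 13/15]
  2 → cabin 1  [load 15/15]
  11 → cabin 7 (new)  [load 11/15]
  2 → cabin 2  [load 14/15]
  4 → cabin 3  [load 15/15]
7 cabins opened.

7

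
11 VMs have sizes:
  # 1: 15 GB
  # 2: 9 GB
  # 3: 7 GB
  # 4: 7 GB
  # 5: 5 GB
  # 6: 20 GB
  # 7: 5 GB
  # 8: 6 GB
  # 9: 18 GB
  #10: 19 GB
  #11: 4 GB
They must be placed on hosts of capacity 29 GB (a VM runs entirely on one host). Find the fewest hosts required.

Total = 20 + 19 + 18 + 15 + 9 + 7 + 7 + 6 + 5 + 5 + 4 = 115 GB.
Lower bound: ⌈115/29⌉ = 4 hosts.
A packing using 4 hosts:
  host 1: 20 + 9 = 29
  host 2: 19 + 5 + 5 = 29
  host 3: 18 + 7 + 4 = 29
  host 4: 15 + 7 + 6 = 28
This matches the lower bound, so 4 is optimal.

4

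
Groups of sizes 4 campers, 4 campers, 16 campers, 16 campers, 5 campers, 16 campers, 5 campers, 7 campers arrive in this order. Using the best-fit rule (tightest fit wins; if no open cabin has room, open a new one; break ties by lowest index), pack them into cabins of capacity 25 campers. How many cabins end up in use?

4

  4 → cabin 1 (new)  [load 4/25]
  4 → cabin 1  [load 8/25]
  16 → cabin 1  [load 24/25]
  16 → cabin 2 (new)  [load 16/25]
  5 → cabin 2  [load 21/25]
  16 → cabin 3 (new)  [load 16/25]
  5 → cabin 3  [load 21/25]
  7 → cabin 4 (new)  [load 7/25]
4 cabins opened.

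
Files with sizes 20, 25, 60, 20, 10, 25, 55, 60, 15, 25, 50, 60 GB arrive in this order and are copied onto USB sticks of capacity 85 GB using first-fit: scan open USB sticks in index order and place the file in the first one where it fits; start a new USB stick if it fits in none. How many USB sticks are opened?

  20 → USB stick 1 (new)  [load 20/85]
  25 → USB stick 1  [load 45/85]
  60 → USB stick 2 (new)  [load 60/85]
  20 → USB stick 1  [load 65/85]
  10 → USB stick 1  [load 75/85]
  25 → USB stick 2  [load 85/85]
  55 → USB stick 3 (new)  [load 55/85]
  60 → USB stick 4 (new)  [load 60/85]
  15 → USB stick 3  [load 70/85]
  25 → USB stick 4  [load 85/85]
  50 → USB stick 5 (new)  [load 50/85]
  60 → USB stick 6 (new)  [load 60/85]
6 USB sticks opened.

6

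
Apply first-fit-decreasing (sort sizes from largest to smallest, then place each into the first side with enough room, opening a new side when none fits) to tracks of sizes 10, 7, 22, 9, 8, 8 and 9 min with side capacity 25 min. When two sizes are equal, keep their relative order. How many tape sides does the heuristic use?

Sorted descending: 22, 10, 9, 9, 8, 8, 7.
  22 → side 1 (new)  [load 22/25]
  10 → side 2 (new)  [load 10/25]
  9 → side 2  [load 19/25]
  9 → side 3 (new)  [load 9/25]
  8 → side 3  [load 17/25]
  8 → side 3  [load 25/25]
  7 → side 4 (new)  [load 7/25]
4 tape sides opened.

4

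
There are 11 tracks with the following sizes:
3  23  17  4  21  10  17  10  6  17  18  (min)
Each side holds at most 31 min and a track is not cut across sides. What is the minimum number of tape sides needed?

6

Total = 23 + 21 + 18 + 17 + 17 + 17 + 10 + 10 + 6 + 4 + 3 = 146 min.
Lower bound: ⌈146/31⌉ = 5 tape sides.
Also, 6 tracks each exceed 31/2 min, and no two of those can share a side, so at least 6 tape sides are needed.
A packing using 6 tape sides:
  side 1: 23 + 6 = 29
  side 2: 21 + 10 = 31
  side 3: 18 + 10 + 3 = 31
  side 4: 17 + 4 = 21
  side 5: 17 = 17
  side 6: 17 = 17
This matches the lower bound, so 6 is optimal.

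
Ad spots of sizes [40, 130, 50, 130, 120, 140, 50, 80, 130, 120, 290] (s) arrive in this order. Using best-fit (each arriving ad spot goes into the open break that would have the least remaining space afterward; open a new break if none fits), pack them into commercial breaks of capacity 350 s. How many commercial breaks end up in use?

  40 → break 1 (new)  [load 40/350]
  130 → break 1  [load 170/350]
  50 → break 1  [load 220/350]
  130 → break 1  [load 350/350]
  120 → break 2 (new)  [load 120/350]
  140 → break 2  [load 260/350]
  50 → break 2  [load 310/350]
  80 → break 3 (new)  [load 80/350]
  130 → break 3  [load 210/350]
  120 → break 3  [load 330/350]
  290 → break 4 (new)  [load 290/350]
4 commercial breaks opened.

4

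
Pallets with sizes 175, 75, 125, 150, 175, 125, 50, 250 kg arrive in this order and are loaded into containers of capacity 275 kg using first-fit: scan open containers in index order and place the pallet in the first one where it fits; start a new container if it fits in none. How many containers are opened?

  175 → container 1 (new)  [load 175/275]
  75 → container 1  [load 250/275]
  125 → container 2 (new)  [load 125/275]
  150 → container 2  [load 275/275]
  175 → container 3 (new)  [load 175/275]
  125 → container 4 (new)  [load 125/275]
  50 → container 3  [load 225/275]
  250 → container 5 (new)  [load 250/275]
5 containers opened.

5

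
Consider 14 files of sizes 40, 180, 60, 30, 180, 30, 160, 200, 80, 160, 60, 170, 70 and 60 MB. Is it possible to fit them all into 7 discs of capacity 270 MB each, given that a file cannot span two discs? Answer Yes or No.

Yes

A valid assignment using 6 discs:
  disc 1: 200 + 70 = 270
  disc 2: 180 + 80 = 260
  disc 3: 180 + 60 + 30 = 270
  disc 4: 170 + 60 + 40 = 270
  disc 5: 160 + 60 + 30 = 250
  disc 6: 160 = 160
That uses only 6 ≤ 7, so 7 discs are enough.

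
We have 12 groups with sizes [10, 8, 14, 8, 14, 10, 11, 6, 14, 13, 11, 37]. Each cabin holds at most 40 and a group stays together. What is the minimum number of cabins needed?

Total = 37 + 14 + 14 + 14 + 13 + 11 + 11 + 10 + 10 + 8 + 8 + 6 = 156.
Lower bound: ⌈156/40⌉ = 4 cabins.
A packing using 4 cabins:
  cabin 1: 37 = 37
  cabin 2: 14 + 14 + 11 = 39
  cabin 3: 14 + 10 + 10 + 6 = 40
  cabin 4: 13 + 11 + 8 + 8 = 40
This matches the lower bound, so 4 is optimal.

4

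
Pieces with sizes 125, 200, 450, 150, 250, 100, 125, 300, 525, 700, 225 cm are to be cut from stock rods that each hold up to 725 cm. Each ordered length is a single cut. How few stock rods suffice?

5

Total = 700 + 525 + 450 + 300 + 250 + 225 + 200 + 150 + 125 + 125 + 100 = 3150 cm.
Lower bound: ⌈3150/725⌉ = 5 stock rods.
A packing using 5 stock rods:
  stock rod 1: 700 = 700
  stock rod 2: 525 + 200 = 725
  stock rod 3: 450 + 250 = 700
  stock rod 4: 300 + 225 + 150 = 675
  stock rod 5: 125 + 125 + 100 = 350
This matches the lower bound, so 5 is optimal.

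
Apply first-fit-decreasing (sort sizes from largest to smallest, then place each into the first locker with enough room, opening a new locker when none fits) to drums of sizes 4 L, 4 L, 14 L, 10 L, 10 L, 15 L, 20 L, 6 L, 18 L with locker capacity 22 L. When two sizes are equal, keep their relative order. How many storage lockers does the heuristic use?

5

Sorted descending: 20, 18, 15, 14, 10, 10, 6, 4, 4.
  20 → locker 1 (new)  [load 20/22]
  18 → locker 2 (new)  [load 18/22]
  15 → locker 3 (new)  [load 15/22]
  14 → locker 4 (new)  [load 14/22]
  10 → locker 5 (new)  [load 10/22]
  10 → locker 5  [load 20/22]
  6 → locker 3  [load 21/22]
  4 → locker 2  [load 22/22]
  4 → locker 4  [load 18/22]
5 storage lockers opened.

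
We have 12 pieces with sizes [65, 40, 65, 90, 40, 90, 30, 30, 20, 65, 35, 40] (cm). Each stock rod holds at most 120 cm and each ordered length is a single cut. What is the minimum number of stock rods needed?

Total = 90 + 90 + 65 + 65 + 65 + 40 + 40 + 40 + 35 + 30 + 30 + 20 = 610 cm.
Lower bound: ⌈610/120⌉ = 6 stock rods.
A packing using 6 stock rods:
  stock rod 1: 90 + 30 = 120
  stock rod 2: 90 + 30 = 120
  stock rod 3: 65 + 40 = 105
  stock rod 4: 65 + 40 = 105
  stock rod 5: 65 + 40 = 105
  stock rod 6: 35 + 20 = 55
This matches the lower bound, so 6 is optimal.

6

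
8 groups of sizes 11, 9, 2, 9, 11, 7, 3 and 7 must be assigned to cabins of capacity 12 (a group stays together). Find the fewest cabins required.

Total = 11 + 11 + 9 + 9 + 7 + 7 + 3 + 2 = 59.
Lower bound: ⌈59/12⌉ = 5 cabins.
Also, 6 groups each exceed 6, and no two of those can share a cabin, so at least 6 cabins are needed.
A packing using 6 cabins:
  cabin 1: 11 = 11
  cabin 2: 11 = 11
  cabin 3: 9 + 3 = 12
  cabin 4: 9 + 2 = 11
  cabin 5: 7 = 7
  cabin 6: 7 = 7
This matches the lower bound, so 6 is optimal.

6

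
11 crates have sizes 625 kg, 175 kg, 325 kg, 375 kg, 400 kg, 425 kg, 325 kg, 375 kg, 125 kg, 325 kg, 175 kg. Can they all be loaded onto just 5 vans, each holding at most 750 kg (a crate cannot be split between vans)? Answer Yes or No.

A valid assignment using 5 vans:
  van 1: 625 + 125 = 750
  van 2: 425 + 325 = 750
  van 3: 400 + 325 = 725
  van 4: 375 + 375 = 750
  van 5: 325 + 175 + 175 = 675
Every load is within 750 kg, so 5 vans suffice.

Yes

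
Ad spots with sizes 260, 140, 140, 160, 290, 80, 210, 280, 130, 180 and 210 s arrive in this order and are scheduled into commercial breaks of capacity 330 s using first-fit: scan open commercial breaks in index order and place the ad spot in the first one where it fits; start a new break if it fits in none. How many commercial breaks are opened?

8

  260 → break 1 (new)  [load 260/330]
  140 → break 2 (new)  [load 140/330]
  140 → break 2  [load 280/330]
  160 → break 3 (new)  [load 160/330]
  290 → break 4 (new)  [load 290/330]
  80 → break 3  [load 240/330]
  210 → break 5 (new)  [load 210/330]
  280 → break 6 (new)  [load 280/330]
  130 → break 7 (new)  [load 130/330]
  180 → break 7  [load 310/330]
  210 → break 8 (new)  [load 210/330]
8 commercial breaks opened.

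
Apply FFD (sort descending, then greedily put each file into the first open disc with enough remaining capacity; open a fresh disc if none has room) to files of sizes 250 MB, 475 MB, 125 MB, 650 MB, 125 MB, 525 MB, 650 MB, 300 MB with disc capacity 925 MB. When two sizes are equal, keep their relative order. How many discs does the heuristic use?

4

Sorted descending: 650, 650, 525, 475, 300, 250, 125, 125.
  650 → disc 1 (new)  [load 650/925]
  650 → disc 2 (new)  [load 650/925]
  525 → disc 3 (new)  [load 525/925]
  475 → disc 4 (new)  [load 475/925]
  300 → disc 3  [load 825/925]
  250 → disc 1  [load 900/925]
  125 → disc 2  [load 775/925]
  125 → disc 2  [load 900/925]
4 discs opened.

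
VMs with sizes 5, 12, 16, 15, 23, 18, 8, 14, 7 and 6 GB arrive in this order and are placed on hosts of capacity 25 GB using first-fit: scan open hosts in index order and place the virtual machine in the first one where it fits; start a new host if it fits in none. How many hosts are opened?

  5 → host 1 (new)  [load 5/25]
  12 → host 1  [load 17/25]
  16 → host 2 (new)  [load 16/25]
  15 → host 3 (new)  [load 15/25]
  23 → host 4 (new)  [load 23/25]
  18 → host 5 (new)  [load 18/25]
  8 → host 1  [load 25/25]
  14 → host 6 (new)  [load 14/25]
  7 → host 2  [load 23/25]
  6 → host 3  [load 21/25]
6 hosts opened.

6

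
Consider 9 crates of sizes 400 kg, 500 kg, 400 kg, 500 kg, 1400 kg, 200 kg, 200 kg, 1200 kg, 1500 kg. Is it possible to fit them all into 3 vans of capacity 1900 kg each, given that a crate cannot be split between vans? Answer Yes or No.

Total = 6300 kg; ⌈6300/1900⌉ = 4.
At least 4 vans are required, but only 3 are allowed.

No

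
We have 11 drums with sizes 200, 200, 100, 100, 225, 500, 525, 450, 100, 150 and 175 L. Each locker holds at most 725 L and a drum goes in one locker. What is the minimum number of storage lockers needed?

Total = 525 + 500 + 450 + 225 + 200 + 200 + 175 + 150 + 100 + 100 + 100 = 2725 L.
Lower bound: ⌈2725/725⌉ = 4 storage lockers.
A packing using 4 storage lockers:
  locker 1: 525 + 200 = 725
  locker 2: 500 + 225 = 725
  locker 3: 450 + 200 = 650
  locker 4: 175 + 150 + 100 + 100 + 100 = 625
This matches the lower bound, so 4 is optimal.

4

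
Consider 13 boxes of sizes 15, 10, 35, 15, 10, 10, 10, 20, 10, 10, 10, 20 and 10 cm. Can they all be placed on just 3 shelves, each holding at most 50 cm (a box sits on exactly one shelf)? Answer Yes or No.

Total = 185 cm; ⌈185/50⌉ = 4.
At least 4 shelves are required, but only 3 are allowed.

No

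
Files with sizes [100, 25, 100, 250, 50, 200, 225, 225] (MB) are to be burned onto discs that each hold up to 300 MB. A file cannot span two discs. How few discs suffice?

5

Total = 250 + 225 + 225 + 200 + 100 + 100 + 50 + 25 = 1175 MB.
Lower bound: ⌈1175/300⌉ = 4 discs.
A packing using 5 discs:
  disc 1: 250 + 50 = 300
  disc 2: 225 + 25 = 250
  disc 3: 225 = 225
  disc 4: 200 + 100 = 300
  disc 5: 100 = 100
No arrangement into 4 discs stays within capacity, so 5 is optimal.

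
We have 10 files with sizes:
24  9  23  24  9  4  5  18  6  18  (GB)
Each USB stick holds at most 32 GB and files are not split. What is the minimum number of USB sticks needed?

Total = 24 + 24 + 23 + 18 + 18 + 9 + 9 + 6 + 5 + 4 = 140 GB.
Lower bound: ⌈140/32⌉ = 5 USB sticks.
A packing using 5 USB sticks:
  USB stick 1: 24 + 6 = 30
  USB stick 2: 24 + 5 = 29
  USB stick 3: 23 + 9 = 32
  USB stick 4: 18 + 9 + 4 = 31
  USB stick 5: 18 = 18
This matches the lower bound, so 5 is optimal.

5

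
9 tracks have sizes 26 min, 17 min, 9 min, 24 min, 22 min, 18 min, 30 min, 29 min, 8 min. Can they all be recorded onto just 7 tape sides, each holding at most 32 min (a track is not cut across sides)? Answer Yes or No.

A valid assignment using 7 tape sides:
  side 1: 30 = 30
  side 2: 29 = 29
  side 3: 26 = 26
  side 4: 24 + 8 = 32
  side 5: 22 + 9 = 31
  side 6: 18 = 18
  side 7: 17 = 17
Every load is within 32 min, so 7 tape sides suffice.

Yes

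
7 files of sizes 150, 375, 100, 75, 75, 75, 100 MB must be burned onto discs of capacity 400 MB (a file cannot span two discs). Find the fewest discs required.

Total = 375 + 150 + 100 + 100 + 75 + 75 + 75 = 950 MB.
Lower bound: ⌈950/400⌉ = 3 discs.
A packing using 3 discs:
  disc 1: 375 = 375
  disc 2: 150 + 100 + 100 = 350
  disc 3: 75 + 75 + 75 = 225
This matches the lower bound, so 3 is optimal.

3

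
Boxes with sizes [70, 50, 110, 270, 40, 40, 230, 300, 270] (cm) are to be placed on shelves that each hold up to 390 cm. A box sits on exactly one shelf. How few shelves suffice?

Total = 300 + 270 + 270 + 230 + 110 + 70 + 50 + 40 + 40 = 1380 cm.
Lower bound: ⌈1380/390⌉ = 4 shelves.
A packing using 4 shelves:
  shelf 1: 300 + 70 = 370
  shelf 2: 270 + 110 = 380
  shelf 3: 270 + 50 + 40 = 360
  shelf 4: 230 + 40 = 270
This matches the lower bound, so 4 is optimal.

4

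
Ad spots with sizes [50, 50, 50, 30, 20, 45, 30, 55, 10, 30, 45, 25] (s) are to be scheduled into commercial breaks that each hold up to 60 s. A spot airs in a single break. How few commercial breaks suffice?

9

Total = 55 + 50 + 50 + 50 + 45 + 45 + 30 + 30 + 30 + 25 + 20 + 10 = 440 s.
Lower bound: ⌈440/60⌉ = 8 commercial breaks.
A packing using 9 commercial breaks:
  break 1: 55 = 55
  break 2: 50 + 10 = 60
  break 3: 50 = 50
  break 4: 50 = 50
  break 5: 45 = 45
  break 6: 45 = 45
  break 7: 30 + 30 = 60
  break 8: 30 + 25 = 55
  break 9: 20 = 20
No arrangement into 8 commercial breaks stays within capacity, so 9 is optimal.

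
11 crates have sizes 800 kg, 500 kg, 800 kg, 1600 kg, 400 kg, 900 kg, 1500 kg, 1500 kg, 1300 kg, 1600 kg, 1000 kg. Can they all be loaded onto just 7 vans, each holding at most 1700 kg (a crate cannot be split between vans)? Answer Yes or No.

Total = 11900 kg; ⌈11900/1700⌉ = 7.
The bound of 7 does not rule out 7, but exhaustive search shows no assignment into 7 vans of capacity 1700 kg exists — the minimum is 8.

No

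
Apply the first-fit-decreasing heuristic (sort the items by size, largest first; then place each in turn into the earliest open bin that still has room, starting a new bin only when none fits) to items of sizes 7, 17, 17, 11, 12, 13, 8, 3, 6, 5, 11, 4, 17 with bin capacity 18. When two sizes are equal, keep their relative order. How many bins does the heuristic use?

Sorted descending: 17, 17, 17, 13, 12, 11, 11, 8, 7, 6, 5, 4, 3.
  17 → bin 1 (new)  [load 17/18]
  17 → bin 2 (new)  [load 17/18]
  17 → bin 3 (new)  [load 17/18]
  13 → bin 4 (new)  [load 13/18]
  12 → bin 5 (new)  [load 12/18]
  11 → bin 6 (new)  [load 11/18]
  11 → bin 7 (new)  [load 11/18]
  8 → bin 8 (new)  [load 8/18]
  7 → bin 6  [load 18/18]
  6 → bin 5  [load 18/18]
  5 → bin 4  [load 18/18]
  4 → bin 7  [load 15/18]
  3 → bin 7  [load 18/18]
8 bins opened.

8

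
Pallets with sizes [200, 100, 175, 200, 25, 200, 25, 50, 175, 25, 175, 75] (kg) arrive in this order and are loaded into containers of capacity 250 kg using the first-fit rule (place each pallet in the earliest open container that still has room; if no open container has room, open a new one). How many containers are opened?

  200 → container 1 (new)  [load 200/250]
  100 → container 2 (new)  [load 100/250]
  175 → container 3 (new)  [load 175/250]
  200 → container 4 (new)  [load 200/250]
  25 → container 1  [load 225/250]
  200 → container 5 (new)  [load 200/250]
  25 → container 1  [load 250/250]
  50 → container 2  [load 150/250]
  175 → container 6 (new)  [load 175/250]
  25 → container 2  [load 175/250]
  175 → container 7 (new)  [load 175/250]
  75 → container 2  [load 250/250]
7 containers opened.

7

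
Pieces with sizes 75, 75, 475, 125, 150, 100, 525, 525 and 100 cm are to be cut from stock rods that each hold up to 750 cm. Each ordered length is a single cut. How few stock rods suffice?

3

Total = 525 + 525 + 475 + 150 + 125 + 100 + 100 + 75 + 75 = 2150 cm.
Lower bound: ⌈2150/750⌉ = 3 stock rods.
A packing using 3 stock rods:
  stock rod 1: 525 + 150 + 75 = 750
  stock rod 2: 525 + 125 + 100 = 750
  stock rod 3: 475 + 100 + 75 = 650
This matches the lower bound, so 3 is optimal.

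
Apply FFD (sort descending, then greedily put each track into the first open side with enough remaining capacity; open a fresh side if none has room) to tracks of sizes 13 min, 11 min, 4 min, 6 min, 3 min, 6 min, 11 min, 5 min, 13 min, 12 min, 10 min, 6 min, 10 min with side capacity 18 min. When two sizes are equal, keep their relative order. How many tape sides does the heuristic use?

Sorted descending: 13, 13, 12, 11, 11, 10, 10, 6, 6, 6, 5, 4, 3.
  13 → side 1 (new)  [load 13/18]
  13 → side 2 (new)  [load 13/18]
  12 → side 3 (new)  [load 12/18]
  11 → side 4 (new)  [load 11/18]
  11 → side 5 (new)  [load 11/18]
  10 → side 6 (new)  [load 10/18]
  10 → side 7 (new)  [load 10/18]
  6 → side 3  [load 18/18]
  6 → side 4  [load 17/18]
  6 → side 5  [load 17/18]
  5 → side 1  [load 18/18]
  4 → side 2  [load 17/18]
  3 → side 6  [load 13/18]
7 tape sides opened.

7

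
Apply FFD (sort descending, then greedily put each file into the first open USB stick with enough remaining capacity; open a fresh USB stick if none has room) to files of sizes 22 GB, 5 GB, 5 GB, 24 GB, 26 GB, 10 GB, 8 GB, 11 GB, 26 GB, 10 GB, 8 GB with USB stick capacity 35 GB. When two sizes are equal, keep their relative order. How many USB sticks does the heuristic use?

Sorted descending: 26, 26, 24, 22, 11, 10, 10, 8, 8, 5, 5.
  26 → USB stick 1 (new)  [load 26/35]
  26 → USB stick 2 (new)  [load 26/35]
  24 → USB stick 3 (new)  [load 24/35]
  22 → USB stick 4 (new)  [load 22/35]
  11 → USB stick 3  [load 35/35]
  10 → USB stick 4  [load 32/35]
  10 → USB stick 5 (new)  [load 10/35]
  8 → USB stick 1  [load 34/35]
  8 → USB stick 2  [load 34/35]
  5 → USB stick 5  [load 15/35]
  5 → USB stick 5  [load 20/35]
5 USB sticks opened.

5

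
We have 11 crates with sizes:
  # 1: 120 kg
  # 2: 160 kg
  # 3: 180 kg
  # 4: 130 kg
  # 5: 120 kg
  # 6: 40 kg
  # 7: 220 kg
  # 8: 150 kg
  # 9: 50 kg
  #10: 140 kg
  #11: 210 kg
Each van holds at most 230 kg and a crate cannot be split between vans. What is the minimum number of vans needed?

9

Total = 220 + 210 + 180 + 160 + 150 + 140 + 130 + 120 + 120 + 50 + 40 = 1520 kg.
Lower bound: ⌈1520/230⌉ = 7 vans.
Also, 9 crates each exceed 115 kg, and no two of those can share a van, so at least 9 vans are needed.
A packing using 9 vans:
  van 1: 220 = 220
  van 2: 210 = 210
  van 3: 180 + 50 = 230
  van 4: 160 + 40 = 200
  van 5: 150 = 150
  van 6: 140 = 140
  van 7: 130 = 130
  van 8: 120 = 120
  van 9: 120 = 120
This matches the lower bound, so 9 is optimal.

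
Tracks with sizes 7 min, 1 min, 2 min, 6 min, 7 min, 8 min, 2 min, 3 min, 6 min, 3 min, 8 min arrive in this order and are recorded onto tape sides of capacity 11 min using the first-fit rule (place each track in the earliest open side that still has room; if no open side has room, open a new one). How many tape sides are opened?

6

  7 → side 1 (new)  [load 7/11]
  1 → side 1  [load 8/11]
  2 → side 1  [load 10/11]
  6 → side 2 (new)  [load 6/11]
  7 → side 3 (new)  [load 7/11]
  8 → side 4 (new)  [load 8/11]
  2 → side 2  [load 8/11]
  3 → side 2  [load 11/11]
  6 → side 5 (new)  [load 6/11]
  3 → side 3  [load 10/11]
  8 → side 6 (new)  [load 8/11]
6 tape sides opened.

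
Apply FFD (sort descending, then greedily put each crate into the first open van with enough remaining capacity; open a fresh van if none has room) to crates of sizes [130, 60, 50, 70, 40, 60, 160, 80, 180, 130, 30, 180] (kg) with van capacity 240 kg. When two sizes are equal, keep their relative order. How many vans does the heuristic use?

5

Sorted descending: 180, 180, 160, 130, 130, 80, 70, 60, 60, 50, 40, 30.
  180 → van 1 (new)  [load 180/240]
  180 → van 2 (new)  [load 180/240]
  160 → van 3 (new)  [load 160/240]
  130 → van 4 (new)  [load 130/240]
  130 → van 5 (new)  [load 130/240]
  80 → van 3  [load 240/240]
  70 → van 4  [load 200/240]
  60 → van 1  [load 240/240]
  60 → van 2  [load 240/240]
  50 → van 5  [load 180/240]
  40 → van 4  [load 240/240]
  30 → van 5  [load 210/240]
5 vans opened.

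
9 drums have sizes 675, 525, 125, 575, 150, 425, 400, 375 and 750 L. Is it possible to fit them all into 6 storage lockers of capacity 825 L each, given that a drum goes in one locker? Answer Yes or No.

A valid assignment using 6 storage lockers:
  locker 1: 750 = 750
  locker 2: 675 + 150 = 825
  locker 3: 575 + 125 = 700
  locker 4: 525 = 525
  locker 5: 425 + 400 = 825
  locker 6: 375 = 375
Every load is within 825 L, so 6 storage lockers suffice.

Yes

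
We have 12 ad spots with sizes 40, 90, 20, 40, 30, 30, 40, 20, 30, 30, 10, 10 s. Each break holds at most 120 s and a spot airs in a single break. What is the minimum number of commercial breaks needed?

4

Total = 90 + 40 + 40 + 40 + 30 + 30 + 30 + 30 + 20 + 20 + 10 + 10 = 390 s.
Lower bound: ⌈390/120⌉ = 4 commercial breaks.
A packing using 4 commercial breaks:
  break 1: 90 + 30 = 120
  break 2: 40 + 40 + 40 = 120
  break 3: 30 + 30 + 30 + 20 + 10 = 120
  break 4: 20 + 10 = 30
This matches the lower bound, so 4 is optimal.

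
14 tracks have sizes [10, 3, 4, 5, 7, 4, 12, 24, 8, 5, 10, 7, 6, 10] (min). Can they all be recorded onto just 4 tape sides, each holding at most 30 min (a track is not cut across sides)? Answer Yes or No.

Yes

A valid assignment using 4 tape sides:
  side 1: 24 + 6 = 30
  side 2: 12 + 10 + 8 = 30
  side 3: 10 + 10 + 7 + 3 = 30
  side 4: 7 + 5 + 5 + 4 + 4 = 25
Every load is within 30 min, so 4 tape sides suffice.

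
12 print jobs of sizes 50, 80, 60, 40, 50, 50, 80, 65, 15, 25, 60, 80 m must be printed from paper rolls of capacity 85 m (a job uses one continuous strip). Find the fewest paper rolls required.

10

Total = 80 + 80 + 80 + 65 + 60 + 60 + 50 + 50 + 50 + 40 + 25 + 15 = 655 m.
Lower bound: ⌈655/85⌉ = 8 paper rolls.
Also, 9 print jobs each exceed 85/2 m, and no two of those can share a roll, so at least 9 paper rolls are needed.
A packing using 10 paper rolls:
  roll 1: 80 = 80
  roll 2: 80 = 80
  roll 3: 80 = 80
  roll 4: 65 + 15 = 80
  roll 5: 60 + 25 = 85
  roll 6: 60 = 60
  roll 7: 50 = 50
  roll 8: 50 = 50
  roll 9: 50 = 50
  roll 10: 40 = 40
No arrangement into 9 paper rolls stays within capacity, so 10 is optimal.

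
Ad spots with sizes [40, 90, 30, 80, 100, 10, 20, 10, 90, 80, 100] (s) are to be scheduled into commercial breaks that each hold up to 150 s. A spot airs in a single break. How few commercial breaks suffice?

6

Total = 100 + 100 + 90 + 90 + 80 + 80 + 40 + 30 + 20 + 10 + 10 = 650 s.
Lower bound: ⌈650/150⌉ = 5 commercial breaks.
Also, 6 ad spots each exceed 75 s, and no two of those can share a break, so at least 6 commercial breaks are needed.
A packing using 6 commercial breaks:
  break 1: 100 + 40 + 10 = 150
  break 2: 100 + 30 + 20 = 150
  break 3: 90 + 10 = 100
  break 4: 90 = 90
  break 5: 80 = 80
  break 6: 80 = 80
This matches the lower bound, so 6 is optimal.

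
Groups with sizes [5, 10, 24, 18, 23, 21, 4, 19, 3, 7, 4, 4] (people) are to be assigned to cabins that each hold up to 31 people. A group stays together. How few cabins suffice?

Total = 24 + 23 + 21 + 19 + 18 + 10 + 7 + 5 + 4 + 4 + 4 + 3 = 142 people.
Lower bound: ⌈142/31⌉ = 5 cabins.
A packing using 5 cabins:
  cabin 1: 24 + 7 = 31
  cabin 2: 23 + 5 + 3 = 31
  cabin 3: 21 + 10 = 31
  cabin 4: 19 + 4 + 4 + 4 = 31
  cabin 5: 18 = 18
This matches the lower bound, so 5 is optimal.

5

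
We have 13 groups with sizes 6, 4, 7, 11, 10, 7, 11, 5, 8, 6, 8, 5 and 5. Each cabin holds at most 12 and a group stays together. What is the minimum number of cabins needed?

9

Total = 11 + 11 + 10 + 8 + 8 + 7 + 7 + 6 + 6 + 5 + 5 + 5 + 4 = 93.
Lower bound: ⌈93/12⌉ = 8 cabins.
A packing using 9 cabins:
  cabin 1: 11 = 11
  cabin 2: 11 = 11
  cabin 3: 10 = 10
  cabin 4: 8 + 4 = 12
  cabin 5: 8 = 8
  cabin 6: 7 + 5 = 12
  cabin 7: 7 + 5 = 12
  cabin 8: 6 + 6 = 12
  cabin 9: 5 = 5
No arrangement into 8 cabins stays within capacity, so 9 is optimal.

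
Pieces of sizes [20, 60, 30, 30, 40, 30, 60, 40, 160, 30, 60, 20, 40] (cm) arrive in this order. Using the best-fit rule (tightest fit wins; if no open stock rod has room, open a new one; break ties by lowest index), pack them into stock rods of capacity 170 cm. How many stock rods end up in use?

  20 → stock rod 1 (new)  [load 20/170]
  60 → stock rod 1  [load 80/170]
  30 → stock rod 1  [load 110/170]
  30 → stock rod 1  [load 140/170]
  40 → stock rod 2 (new)  [load 40/170]
  30 → stock rod 1  [load 170/170]
  60 → stock rod 2  [load 100/170]
  40 → stock rod 2  [load 140/170]
  160 → stock rod 3 (new)  [load 160/170]
  30 → stock rod 2  [load 170/170]
  60 → stock rod 4 (new)  [load 60/170]
  20 → stock rod 4  [load 80/170]
  40 → stock rod 4  [load 120/170]
4 stock rods opened.

4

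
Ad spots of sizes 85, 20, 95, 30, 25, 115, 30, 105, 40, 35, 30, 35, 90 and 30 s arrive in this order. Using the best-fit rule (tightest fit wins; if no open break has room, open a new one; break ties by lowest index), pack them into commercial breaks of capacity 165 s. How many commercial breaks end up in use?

5

  85 → break 1 (new)  [load 85/165]
  20 → break 1  [load 105/165]
  95 → break 2 (new)  [load 95/165]
  30 → break 1  [load 135/165]
  25 → break 1  [load 160/165]
  115 → break 3 (new)  [load 115/165]
  30 → break 3  [load 145/165]
  105 → break 4 (new)  [load 105/165]
  40 → break 4  [load 145/165]
  35 → break 2  [load 130/165]
  30 → break 2  [load 160/165]
  35 → break 5 (new)  [load 35/165]
  90 → break 5  [load 125/165]
  30 → break 5  [load 155/165]
5 commercial breaks opened.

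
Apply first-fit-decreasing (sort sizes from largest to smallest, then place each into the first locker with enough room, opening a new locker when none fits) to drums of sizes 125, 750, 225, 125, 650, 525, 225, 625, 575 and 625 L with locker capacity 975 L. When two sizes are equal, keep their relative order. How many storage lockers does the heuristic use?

Sorted descending: 750, 650, 625, 625, 575, 525, 225, 225, 125, 125.
  750 → locker 1 (new)  [load 750/975]
  650 → locker 2 (new)  [load 650/975]
  625 → locker 3 (new)  [load 625/975]
  625 → locker 4 (new)  [load 625/975]
  575 → locker 5 (new)  [load 575/975]
  525 → locker 6 (new)  [load 525/975]
  225 → locker 1  [load 975/975]
  225 → locker 2  [load 875/975]
  125 → locker 3  [load 750/975]
  125 → locker 3  [load 875/975]
6 storage lockers opened.

6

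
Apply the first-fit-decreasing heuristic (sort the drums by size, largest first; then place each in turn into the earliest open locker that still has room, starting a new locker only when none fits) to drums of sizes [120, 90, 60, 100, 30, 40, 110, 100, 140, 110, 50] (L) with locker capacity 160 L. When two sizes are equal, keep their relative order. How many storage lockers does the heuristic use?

7

Sorted descending: 140, 120, 110, 110, 100, 100, 90, 60, 50, 40, 30.
  140 → locker 1 (new)  [load 140/160]
  120 → locker 2 (new)  [load 120/160]
  110 → locker 3 (new)  [load 110/160]
  110 → locker 4 (new)  [load 110/160]
  100 → locker 5 (new)  [load 100/160]
  100 → locker 6 (new)  [load 100/160]
  90 → locker 7 (new)  [load 90/160]
  60 → locker 5  [load 160/160]
  50 → locker 3  [load 160/160]
  40 → locker 2  [load 160/160]
  30 → locker 4  [load 140/160]
7 storage lockers opened.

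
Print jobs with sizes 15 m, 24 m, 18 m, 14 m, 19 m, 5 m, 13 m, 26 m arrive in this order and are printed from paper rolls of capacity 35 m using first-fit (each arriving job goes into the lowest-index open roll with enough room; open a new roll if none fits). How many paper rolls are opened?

5

  15 → roll 1 (new)  [load 15/35]
  24 → roll 2 (new)  [load 24/35]
  18 → roll 1  [load 33/35]
  14 → roll 3 (new)  [load 14/35]
  19 → roll 3  [load 33/35]
  5 → roll 2  [load 29/35]
  13 → roll 4 (new)  [load 13/35]
  26 → roll 5 (new)  [load 26/35]
5 paper rolls opened.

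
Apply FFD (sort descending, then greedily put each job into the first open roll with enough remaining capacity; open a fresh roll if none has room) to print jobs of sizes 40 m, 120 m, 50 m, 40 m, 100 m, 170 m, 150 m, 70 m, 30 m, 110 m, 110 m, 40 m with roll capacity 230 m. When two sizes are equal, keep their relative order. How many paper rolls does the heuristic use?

Sorted descending: 170, 150, 120, 110, 110, 100, 70, 50, 40, 40, 40, 30.
  170 → roll 1 (new)  [load 170/230]
  150 → roll 2 (new)  [load 150/230]
  120 → roll 3 (new)  [load 120/230]
  110 → roll 3  [load 230/230]
  110 → roll 4 (new)  [load 110/230]
  100 → roll 4  [load 210/230]
  70 → roll 2  [load 220/230]
  50 → roll 1  [load 220/230]
  40 → roll 5 (new)  [load 40/230]
  40 → roll 5  [load 80/230]
  40 → roll 5  [load 120/230]
  30 → roll 5  [load 150/230]
5 paper rolls opened.

5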